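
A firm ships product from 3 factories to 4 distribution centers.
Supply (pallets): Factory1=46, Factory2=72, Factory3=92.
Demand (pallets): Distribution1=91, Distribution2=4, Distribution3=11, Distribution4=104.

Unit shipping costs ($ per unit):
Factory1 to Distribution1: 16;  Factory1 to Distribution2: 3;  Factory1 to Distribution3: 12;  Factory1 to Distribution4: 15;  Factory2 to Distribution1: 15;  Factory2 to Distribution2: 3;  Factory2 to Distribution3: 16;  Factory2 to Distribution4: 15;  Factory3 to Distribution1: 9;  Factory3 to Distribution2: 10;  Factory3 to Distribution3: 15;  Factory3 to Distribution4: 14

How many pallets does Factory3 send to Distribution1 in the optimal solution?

Optimal shipments:
  Factory1–Distribution2: 4 × $3 = $12
  Factory1–Distribution3: 11 × $12 = $132
  Factory1–Distribution4: 31 × $15 = $465
  Factory2–Distribution4: 72 × $15 = $1080
  Factory3–Distribution1: 91 × $9 = $819
  Factory3–Distribution4: 1 × $14 = $14
Total cost = $2522.
So Factory3→Distribution1 carries 91 pallets.

91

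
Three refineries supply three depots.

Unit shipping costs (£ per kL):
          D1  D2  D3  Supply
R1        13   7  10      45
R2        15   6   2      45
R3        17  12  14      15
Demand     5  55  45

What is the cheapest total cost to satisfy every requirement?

610

A cheapest plan:
  R1 to D2: 45 kL
  R2 to D3: 45 kL
  R3 to D1: 5 kL
  R3 to D2: 10 kL
Total cost = £610.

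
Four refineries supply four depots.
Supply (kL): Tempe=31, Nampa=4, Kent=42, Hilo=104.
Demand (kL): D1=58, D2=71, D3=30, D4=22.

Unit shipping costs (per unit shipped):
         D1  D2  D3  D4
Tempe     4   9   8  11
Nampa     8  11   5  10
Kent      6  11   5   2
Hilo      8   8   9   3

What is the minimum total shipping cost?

1092

An optimal shipping plan:
  Tempe to D1: 31 × 4 = 124
  Nampa to D3: 4 × 5 = 20
  Kent to D1: 16 × 6 = 96
  Kent to D3: 26 × 5 = 130
  Hilo to D1: 11 × 8 = 88
  Hilo to D2: 71 × 8 = 568
  Hilo to D4: 22 × 3 = 66
Total = 124 + 20 + 96 + 130 + 88 + 568 + 66 = 1092.
(Supply check: Tempe ships 31; Nampa ships 4; Kent ships 42; Hilo ships 104.)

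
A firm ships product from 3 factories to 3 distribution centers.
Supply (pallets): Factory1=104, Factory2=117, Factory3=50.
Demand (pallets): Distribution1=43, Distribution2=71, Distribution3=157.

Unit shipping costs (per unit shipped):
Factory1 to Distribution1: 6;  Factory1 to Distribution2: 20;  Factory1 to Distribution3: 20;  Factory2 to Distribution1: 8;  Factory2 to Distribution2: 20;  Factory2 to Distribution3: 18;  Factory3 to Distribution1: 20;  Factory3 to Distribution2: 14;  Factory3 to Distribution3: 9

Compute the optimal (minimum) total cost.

4054

One minimum-cost allocation:
  Factory1 to Distribution1: 43 × 6 = 258
  Factory1 to Distribution2: 61 × 20 = 1220
  Factory2 to Distribution2: 10 × 20 = 200
  Factory2 to Distribution3: 107 × 18 = 1926
  Factory3 to Distribution3: 50 × 9 = 450
Total = 258 + 1220 + 200 + 1926 + 450 = 4054.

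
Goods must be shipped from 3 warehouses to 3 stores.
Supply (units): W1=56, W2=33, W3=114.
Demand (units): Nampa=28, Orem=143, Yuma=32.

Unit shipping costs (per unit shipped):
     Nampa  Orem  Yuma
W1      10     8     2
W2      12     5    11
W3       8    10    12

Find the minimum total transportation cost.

1505

An optimal shipping plan:
  W1 to Orem: 24 units
  W1 to Yuma: 32 units
  W2 to Orem: 33 units
  W3 to Nampa: 28 units
  W3 to Orem: 86 units
Total cost = 1505.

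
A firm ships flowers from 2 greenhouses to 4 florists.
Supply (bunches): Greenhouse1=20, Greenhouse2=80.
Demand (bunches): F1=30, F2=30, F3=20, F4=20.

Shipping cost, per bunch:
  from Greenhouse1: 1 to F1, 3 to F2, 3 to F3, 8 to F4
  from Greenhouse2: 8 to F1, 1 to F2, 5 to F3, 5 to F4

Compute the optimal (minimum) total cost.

An optimal shipping plan:
  Greenhouse1 to F1: 20 × 1 = 20
  Greenhouse2 to F1: 10 × 8 = 80
  Greenhouse2 to F2: 30 × 1 = 30
  Greenhouse2 to F3: 20 × 5 = 100
  Greenhouse2 to F4: 20 × 5 = 100
Total = 20 + 80 + 30 + 100 + 100 = 330.

330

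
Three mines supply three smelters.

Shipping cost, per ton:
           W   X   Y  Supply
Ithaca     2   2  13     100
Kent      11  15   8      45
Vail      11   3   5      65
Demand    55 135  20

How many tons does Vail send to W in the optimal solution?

0

The minimum-cost plan:
  Ithaca–W: 30 tons
  Ithaca–X: 70 tons
  Kent–W: 25 tons
  Kent–Y: 20 tons
  Vail–X: 65 tons
Total cost = 830.
The route Vail→W is not used.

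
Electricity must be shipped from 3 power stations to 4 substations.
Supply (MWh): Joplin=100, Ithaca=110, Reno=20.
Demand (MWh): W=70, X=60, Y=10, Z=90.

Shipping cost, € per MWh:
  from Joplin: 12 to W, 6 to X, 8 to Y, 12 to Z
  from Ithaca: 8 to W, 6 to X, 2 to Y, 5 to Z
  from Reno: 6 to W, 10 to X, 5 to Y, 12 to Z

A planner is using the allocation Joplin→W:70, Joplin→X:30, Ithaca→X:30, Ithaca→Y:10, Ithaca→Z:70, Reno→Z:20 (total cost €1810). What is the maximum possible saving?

Current plan cost = 70·12 + 30·6 + 30·6 + 10·2 + 70·5 + 20·12 = €1810.
Optimal plan:
  Joplin→W: 40 MWh
  Joplin→X: 60 MWh
  Ithaca→W: 10 MWh
  Ithaca→Y: 10 MWh
  Ithaca→Z: 90 MWh
  Reno→W: 20 MWh
Optimal cost = €1510.
Saving = 1810 − 1510 = €300.

300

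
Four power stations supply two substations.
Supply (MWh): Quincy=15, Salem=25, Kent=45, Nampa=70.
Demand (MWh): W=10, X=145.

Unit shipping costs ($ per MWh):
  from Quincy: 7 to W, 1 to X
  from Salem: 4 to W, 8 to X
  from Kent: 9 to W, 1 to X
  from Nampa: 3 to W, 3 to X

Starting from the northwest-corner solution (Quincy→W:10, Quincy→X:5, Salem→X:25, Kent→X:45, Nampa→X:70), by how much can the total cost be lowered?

Current plan cost = 10·7 + 5·1 + 25·8 + 45·1 + 70·3 = $530.
Optimal plan:
  Quincy to X: 15 × $1 = $15
  Salem to W: 10 × $4 = $40
  Salem to X: 15 × $8 = $120
  Kent to X: 45 × $1 = $45
  Nampa to X: 70 × $3 = $210
Optimal cost = $430.
Saving = 530 − 430 = $100.

100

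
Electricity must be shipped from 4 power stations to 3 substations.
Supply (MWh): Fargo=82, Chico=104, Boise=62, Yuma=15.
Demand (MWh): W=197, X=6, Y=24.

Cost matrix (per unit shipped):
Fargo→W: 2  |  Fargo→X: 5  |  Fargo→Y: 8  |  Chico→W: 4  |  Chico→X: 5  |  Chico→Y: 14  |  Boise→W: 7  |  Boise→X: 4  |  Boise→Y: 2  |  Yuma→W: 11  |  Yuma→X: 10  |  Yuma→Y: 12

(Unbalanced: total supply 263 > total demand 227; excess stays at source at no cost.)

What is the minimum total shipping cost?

729

An optimal shipping plan:
  Fargo->W: 82 × 2 = 164
  Chico->W: 104 × 4 = 416
  Boise->W: 11 × 7 = 77
  Boise->X: 6 × 4 = 24
  Boise->Y: 24 × 2 = 48
Total = 164 + 416 + 77 + 24 + 48 = 729.
(Supply check: Fargo ships 82; Chico ships 104; Boise ships 41; Yuma ships 0.)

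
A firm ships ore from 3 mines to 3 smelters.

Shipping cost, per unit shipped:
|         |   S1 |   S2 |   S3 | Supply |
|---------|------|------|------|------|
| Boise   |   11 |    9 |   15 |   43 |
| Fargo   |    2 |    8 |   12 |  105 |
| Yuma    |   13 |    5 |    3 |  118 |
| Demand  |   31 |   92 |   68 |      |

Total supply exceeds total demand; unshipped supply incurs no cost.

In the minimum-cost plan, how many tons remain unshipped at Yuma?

0

Minimum-cost shipments:
  Fargo->S1: 31 tons
  Fargo->S2: 42 tons
  Yuma->S2: 50 tons
  Yuma->S3: 68 tons
Total cost = 852.
Yuma ships 118 of its 118, leaving 0.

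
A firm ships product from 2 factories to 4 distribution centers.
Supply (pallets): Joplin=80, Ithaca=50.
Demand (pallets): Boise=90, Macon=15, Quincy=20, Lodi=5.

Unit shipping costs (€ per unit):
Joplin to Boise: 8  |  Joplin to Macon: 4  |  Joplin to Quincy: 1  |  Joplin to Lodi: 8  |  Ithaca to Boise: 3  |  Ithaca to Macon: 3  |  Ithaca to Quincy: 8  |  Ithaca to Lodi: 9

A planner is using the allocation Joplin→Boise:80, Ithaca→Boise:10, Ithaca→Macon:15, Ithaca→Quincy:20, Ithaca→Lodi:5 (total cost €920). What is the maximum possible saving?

Current plan cost = 80·8 + 10·3 + 15·3 + 20·8 + 5·9 = €920.
Optimal plan:
  Joplin->Boise: 40 × €8 = €320
  Joplin->Macon: 15 × €4 = €60
  Joplin->Quincy: 20 × €1 = €20
  Joplin->Lodi: 5 × €8 = €40
  Ithaca->Boise: 50 × €3 = €150
Optimal cost = €590.
Saving = 920 − 590 = €330.

330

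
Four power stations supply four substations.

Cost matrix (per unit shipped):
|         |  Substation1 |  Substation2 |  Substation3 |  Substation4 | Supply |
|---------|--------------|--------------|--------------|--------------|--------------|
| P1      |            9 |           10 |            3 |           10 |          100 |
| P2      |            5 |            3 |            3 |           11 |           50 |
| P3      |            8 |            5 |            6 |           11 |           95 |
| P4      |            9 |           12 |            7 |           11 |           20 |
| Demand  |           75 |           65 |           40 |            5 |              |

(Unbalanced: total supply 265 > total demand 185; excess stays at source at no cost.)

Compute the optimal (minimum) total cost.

945

An optimal shipping plan:
  P1→Substation3: 40 × 3 = 120
  P1→Substation4: 5 × 10 = 50
  P2→Substation1: 50 × 5 = 250
  P3→Substation1: 25 × 8 = 200
  P3→Substation2: 65 × 5 = 325
Total = 120 + 50 + 250 + 200 + 325 = 945.
(Supply check: P1 ships 45; P2 ships 50; P3 ships 90; P4 ships 0.)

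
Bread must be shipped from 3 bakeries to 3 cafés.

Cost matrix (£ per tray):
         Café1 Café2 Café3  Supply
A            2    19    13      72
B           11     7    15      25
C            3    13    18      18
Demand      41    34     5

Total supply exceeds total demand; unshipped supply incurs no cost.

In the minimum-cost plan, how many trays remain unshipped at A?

26

Minimum-cost shipments:
  A–Café1: 41 trays
  A–Café3: 5 trays
  B–Café2: 25 trays
  C–Café2: 9 trays
Total cost = £439.
A ships 46 of its 72, leaving 26.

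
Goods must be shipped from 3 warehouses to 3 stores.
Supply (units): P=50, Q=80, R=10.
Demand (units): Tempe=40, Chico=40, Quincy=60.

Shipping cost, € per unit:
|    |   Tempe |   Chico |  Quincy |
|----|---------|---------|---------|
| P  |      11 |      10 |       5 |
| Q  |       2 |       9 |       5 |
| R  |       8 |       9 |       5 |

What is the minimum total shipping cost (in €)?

One minimum-cost allocation:
  P–Quincy: 50 × €5 = €250
  Q–Tempe: 40 × €2 = €80
  Q–Chico: 30 × €9 = €270
  Q–Quincy: 10 × €5 = €50
  R–Chico: 10 × €9 = €90
Total = 250 + 80 + 270 + 50 + 90 = €740.

740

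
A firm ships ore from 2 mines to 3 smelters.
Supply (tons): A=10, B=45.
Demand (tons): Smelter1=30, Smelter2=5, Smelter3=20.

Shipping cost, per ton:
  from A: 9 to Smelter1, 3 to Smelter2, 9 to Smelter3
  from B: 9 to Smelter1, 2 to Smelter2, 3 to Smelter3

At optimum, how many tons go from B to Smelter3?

The minimum-cost plan:
  A–Smelter1: 10 × 9 = 90
  B–Smelter1: 20 × 9 = 180
  B–Smelter2: 5 × 2 = 10
  B–Smelter3: 20 × 3 = 60
Total cost = 340.
So B→Smelter3 carries 20 tons.

20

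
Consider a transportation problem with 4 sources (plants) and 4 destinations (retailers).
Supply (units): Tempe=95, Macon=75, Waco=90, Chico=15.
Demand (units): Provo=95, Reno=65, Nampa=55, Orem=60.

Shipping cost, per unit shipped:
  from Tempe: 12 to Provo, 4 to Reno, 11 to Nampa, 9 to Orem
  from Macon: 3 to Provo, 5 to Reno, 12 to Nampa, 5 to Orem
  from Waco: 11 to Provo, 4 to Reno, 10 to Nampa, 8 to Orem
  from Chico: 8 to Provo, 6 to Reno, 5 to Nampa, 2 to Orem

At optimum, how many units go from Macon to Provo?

The minimum-cost plan:
  Tempe->Reno: 65 × 4 = 260
  Tempe->Orem: 30 × 9 = 270
  Macon->Provo: 75 × 3 = 225
  Waco->Provo: 20 × 11 = 220
  Waco->Nampa: 55 × 10 = 550
  Waco->Orem: 15 × 8 = 120
  Chico->Orem: 15 × 2 = 30
Total cost = 1675.
So Macon→Provo carries 75 units.

75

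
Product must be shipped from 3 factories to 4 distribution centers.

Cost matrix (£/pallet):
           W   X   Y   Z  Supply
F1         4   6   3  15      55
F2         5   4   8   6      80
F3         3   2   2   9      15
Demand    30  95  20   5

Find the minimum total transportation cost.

570

A cheapest plan:
  F1->W: 30 × £4 = £120
  F1->X: 5 × £6 = £30
  F1->Y: 20 × £3 = £60
  F2->X: 75 × £4 = £300
  F2->Z: 5 × £6 = £30
  F3->X: 15 × £2 = £30
Total = 120 + 30 + 60 + 300 + 30 + 30 = £570.
(Supply check: F1 ships 55; F2 ships 80; F3 ships 15.)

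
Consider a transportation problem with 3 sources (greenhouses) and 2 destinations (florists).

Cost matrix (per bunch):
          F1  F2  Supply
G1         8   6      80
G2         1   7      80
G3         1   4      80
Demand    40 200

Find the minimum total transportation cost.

Optimal allocation:
  G1→F2: 80 × 6 = 480
  G2→F1: 40 × 1 = 40
  G2→F2: 40 × 7 = 280
  G3→F2: 80 × 4 = 320
Total = 480 + 40 + 280 + 320 = 1120.
(Supply check: G1 ships 80; G2 ships 80; G3 ships 80.)

1120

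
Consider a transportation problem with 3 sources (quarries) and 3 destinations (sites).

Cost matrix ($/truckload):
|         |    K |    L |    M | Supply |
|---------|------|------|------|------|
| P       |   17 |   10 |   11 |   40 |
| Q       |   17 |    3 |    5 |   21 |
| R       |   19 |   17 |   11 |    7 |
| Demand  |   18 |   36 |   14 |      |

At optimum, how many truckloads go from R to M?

7

Solving gives:
  P→K: 18 × $17 = $306
  P→L: 15 × $10 = $150
  P→M: 7 × $11 = $77
  Q→L: 21 × $3 = $63
  R→M: 7 × $11 = $77
Total cost = $673.
So R→M carries 7 truckloads.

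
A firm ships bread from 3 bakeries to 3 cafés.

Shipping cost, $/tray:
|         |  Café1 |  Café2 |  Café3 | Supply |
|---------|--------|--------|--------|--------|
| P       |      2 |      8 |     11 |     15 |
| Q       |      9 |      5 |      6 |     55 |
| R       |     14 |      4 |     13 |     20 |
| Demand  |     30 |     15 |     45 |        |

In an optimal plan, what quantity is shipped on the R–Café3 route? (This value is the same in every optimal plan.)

The minimum-cost plan:
  P–Café1: 15 × $2 = $30
  Q–Café1: 10 × $9 = $90
  Q–Café3: 45 × $6 = $270
  R–Café1: 5 × $14 = $70
  R–Café2: 15 × $4 = $60
Total cost = $520.
The route R→Café3 is not used.

0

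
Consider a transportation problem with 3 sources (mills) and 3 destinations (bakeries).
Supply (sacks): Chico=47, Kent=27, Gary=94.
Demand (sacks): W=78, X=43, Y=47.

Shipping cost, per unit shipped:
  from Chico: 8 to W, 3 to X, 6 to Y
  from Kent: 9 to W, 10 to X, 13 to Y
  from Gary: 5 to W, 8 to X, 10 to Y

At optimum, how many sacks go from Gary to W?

Solving gives:
  Chico to X: 16 sacks
  Chico to Y: 31 sacks
  Kent to X: 27 sacks
  Gary to W: 78 sacks
  Gary to Y: 16 sacks
Total cost = 1054.
So Gary→W carries 78 sacks.

78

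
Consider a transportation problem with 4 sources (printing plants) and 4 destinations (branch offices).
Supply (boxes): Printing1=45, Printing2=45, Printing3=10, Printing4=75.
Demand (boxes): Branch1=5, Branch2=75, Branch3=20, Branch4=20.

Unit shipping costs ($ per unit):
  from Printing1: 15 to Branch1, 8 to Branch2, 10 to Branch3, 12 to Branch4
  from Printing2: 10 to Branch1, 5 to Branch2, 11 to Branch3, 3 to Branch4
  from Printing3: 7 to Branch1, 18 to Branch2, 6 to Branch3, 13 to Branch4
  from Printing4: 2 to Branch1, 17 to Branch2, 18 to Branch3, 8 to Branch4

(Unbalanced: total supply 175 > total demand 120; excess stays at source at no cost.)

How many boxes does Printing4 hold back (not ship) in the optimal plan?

Minimum-cost shipments:
  Printing1->Branch2: 35 × $8 = $280
  Printing1->Branch3: 10 × $10 = $100
  Printing2->Branch2: 40 × $5 = $200
  Printing2->Branch4: 5 × $3 = $15
  Printing3->Branch3: 10 × $6 = $60
  Printing4->Branch1: 5 × $2 = $10
  Printing4->Branch4: 15 × $8 = $120
Total cost = $785.
Printing4 ships 20 of its 75, leaving 55.

55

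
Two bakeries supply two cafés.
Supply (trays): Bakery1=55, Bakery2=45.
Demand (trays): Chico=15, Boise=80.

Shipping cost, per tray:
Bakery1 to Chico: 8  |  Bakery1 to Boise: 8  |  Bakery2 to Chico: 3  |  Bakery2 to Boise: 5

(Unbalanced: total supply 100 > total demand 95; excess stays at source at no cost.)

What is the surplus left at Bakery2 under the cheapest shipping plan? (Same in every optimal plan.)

An optimal plan:
  Bakery1->Boise: 50 × 8 = 400
  Bakery2->Chico: 15 × 3 = 45
  Bakery2->Boise: 30 × 5 = 150
Total cost = 595.
Bakery2 ships 45 of its 45, leaving 0.

0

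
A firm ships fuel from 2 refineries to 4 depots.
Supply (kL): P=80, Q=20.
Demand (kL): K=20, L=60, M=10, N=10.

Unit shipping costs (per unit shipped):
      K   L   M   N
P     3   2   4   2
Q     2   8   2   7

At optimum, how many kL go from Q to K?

10

Solving gives:
  P->K: 10 kL
  P->L: 60 kL
  P->N: 10 kL
  Q->K: 10 kL
  Q->M: 10 kL
Total cost = 210.
So Q→K carries 10 kL.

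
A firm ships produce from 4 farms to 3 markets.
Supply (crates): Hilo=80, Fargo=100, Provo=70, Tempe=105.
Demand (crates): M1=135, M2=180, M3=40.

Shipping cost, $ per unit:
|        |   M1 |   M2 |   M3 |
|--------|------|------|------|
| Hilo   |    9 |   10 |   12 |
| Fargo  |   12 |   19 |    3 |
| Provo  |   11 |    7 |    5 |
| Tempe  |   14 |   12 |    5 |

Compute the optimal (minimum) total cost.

3315

One minimum-cost allocation:
  Hilo→M1: 75 × $9 = $675
  Hilo→M2: 5 × $10 = $50
  Fargo→M1: 60 × $12 = $720
  Fargo→M3: 40 × $3 = $120
  Provo→M2: 70 × $7 = $490
  Tempe→M2: 105 × $12 = $1260
Total = 675 + 50 + 720 + 120 + 490 + 1260 = $3315.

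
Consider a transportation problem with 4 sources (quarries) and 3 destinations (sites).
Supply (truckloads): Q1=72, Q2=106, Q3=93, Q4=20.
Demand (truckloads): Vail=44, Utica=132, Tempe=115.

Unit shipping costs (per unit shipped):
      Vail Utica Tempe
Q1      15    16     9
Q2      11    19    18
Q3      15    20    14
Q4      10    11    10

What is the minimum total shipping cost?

4132

A cheapest plan:
  Q1->Tempe: 72 × 9 = 648
  Q2->Vail: 44 × 11 = 484
  Q2->Utica: 62 × 19 = 1178
  Q3->Utica: 50 × 20 = 1000
  Q3->Tempe: 43 × 14 = 602
  Q4->Utica: 20 × 11 = 220
Total = 648 + 484 + 1178 + 1000 + 602 + 220 = 4132.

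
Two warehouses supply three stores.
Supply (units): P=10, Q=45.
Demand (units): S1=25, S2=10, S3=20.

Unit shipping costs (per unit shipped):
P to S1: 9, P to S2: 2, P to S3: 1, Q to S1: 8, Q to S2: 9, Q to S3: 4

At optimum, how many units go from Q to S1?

25

Optimal shipments:
  P->S2: 10 × 2 = 20
  Q->S1: 25 × 8 = 200
  Q->S3: 20 × 4 = 80
Total cost = 300.
So Q→S1 carries 25 units.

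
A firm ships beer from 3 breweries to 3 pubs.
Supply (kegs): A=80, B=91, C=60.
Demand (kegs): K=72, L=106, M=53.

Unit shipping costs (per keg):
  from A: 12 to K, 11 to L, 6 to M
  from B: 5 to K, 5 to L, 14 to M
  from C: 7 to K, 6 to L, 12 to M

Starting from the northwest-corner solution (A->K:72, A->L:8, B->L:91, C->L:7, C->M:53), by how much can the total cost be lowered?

655

Current plan cost = 72·12 + 8·11 + 91·5 + 7·6 + 53·12 = 2085.
Optimal plan:
  A->L: 27 × 11 = 297
  A->M: 53 × 6 = 318
  B->K: 72 × 5 = 360
  B->L: 19 × 5 = 95
  C->L: 60 × 6 = 360
Optimal cost = 1430.
Saving = 2085 − 1430 = 655.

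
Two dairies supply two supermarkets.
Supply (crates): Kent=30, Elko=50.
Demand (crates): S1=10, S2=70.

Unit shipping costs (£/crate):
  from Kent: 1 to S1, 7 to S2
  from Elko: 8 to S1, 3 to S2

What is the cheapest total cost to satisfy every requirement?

Optimal allocation:
  Kent→S1: 10 crates
  Kent→S2: 20 crates
  Elko→S2: 50 crates
Total cost = £300.
(Supply check: Kent ships 30; Elko ships 50.)

300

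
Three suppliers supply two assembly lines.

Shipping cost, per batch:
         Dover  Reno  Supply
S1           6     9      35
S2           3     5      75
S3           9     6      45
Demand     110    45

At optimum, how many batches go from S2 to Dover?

75

Solving gives:
  S1->Dover: 35 batches
  S2->Dover: 75 batches
  S3->Reno: 45 batches
Total cost = 705.
So S2→Dover carries 75 batches.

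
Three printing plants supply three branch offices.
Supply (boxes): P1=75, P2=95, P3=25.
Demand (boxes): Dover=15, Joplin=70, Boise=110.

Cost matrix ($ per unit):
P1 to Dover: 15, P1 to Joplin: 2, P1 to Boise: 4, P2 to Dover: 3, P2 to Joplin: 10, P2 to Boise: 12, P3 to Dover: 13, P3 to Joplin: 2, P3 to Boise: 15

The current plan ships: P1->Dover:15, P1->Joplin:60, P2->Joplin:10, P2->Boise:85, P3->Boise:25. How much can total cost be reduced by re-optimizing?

Current plan cost = 15·15 + 60·2 + 10·10 + 85·12 + 25·15 = $1840.
Optimal plan:
  P1 to Boise: 75 × $4 = $300
  P2 to Dover: 15 × $3 = $45
  P2 to Joplin: 45 × $10 = $450
  P2 to Boise: 35 × $12 = $420
  P3 to Joplin: 25 × $2 = $50
Optimal cost = $1265.
Saving = 1840 − 1265 = $575.

575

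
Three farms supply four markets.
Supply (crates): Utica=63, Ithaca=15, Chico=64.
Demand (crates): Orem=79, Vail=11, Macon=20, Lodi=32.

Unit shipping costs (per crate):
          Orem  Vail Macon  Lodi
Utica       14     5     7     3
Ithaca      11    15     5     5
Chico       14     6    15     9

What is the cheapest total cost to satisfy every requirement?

1352

One minimum-cost allocation:
  Utica→Vail: 11 crates
  Utica→Macon: 20 crates
  Utica→Lodi: 32 crates
  Ithaca→Orem: 15 crates
  Chico→Orem: 64 crates
Total cost = 1352.
(Supply check: Utica ships 63; Ithaca ships 15; Chico ships 64.)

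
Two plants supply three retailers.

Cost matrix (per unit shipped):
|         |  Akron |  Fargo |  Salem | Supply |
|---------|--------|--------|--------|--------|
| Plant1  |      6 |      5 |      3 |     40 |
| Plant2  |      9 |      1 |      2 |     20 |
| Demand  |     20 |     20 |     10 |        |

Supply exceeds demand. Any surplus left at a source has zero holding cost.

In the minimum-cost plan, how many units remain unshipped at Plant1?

An optimal plan:
  Plant1–Akron: 20 × 6 = 120
  Plant1–Salem: 10 × 3 = 30
  Plant2–Fargo: 20 × 1 = 20
Total cost = 170.
Plant1 ships 30 of its 40, leaving 10.

10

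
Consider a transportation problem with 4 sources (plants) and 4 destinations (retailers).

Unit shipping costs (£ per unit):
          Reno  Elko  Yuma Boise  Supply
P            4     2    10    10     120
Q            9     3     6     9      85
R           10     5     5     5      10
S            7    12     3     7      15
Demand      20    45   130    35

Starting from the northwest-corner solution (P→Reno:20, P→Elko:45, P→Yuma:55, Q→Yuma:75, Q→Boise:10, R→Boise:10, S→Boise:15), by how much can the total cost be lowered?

90

Current plan cost = 20·4 + 45·2 + 55·10 + 75·6 + 10·9 + 10·5 + 15·7 = £1415.
Optimal plan:
  P→Reno: 20 × £4 = £80
  P→Elko: 45 × £2 = £90
  P→Yuma: 20 × £10 = £200
  P→Boise: 35 × £10 = £350
  Q→Yuma: 85 × £6 = £510
  R→Yuma: 10 × £5 = £50
  S→Yuma: 15 × £3 = £45
Optimal cost = £1325.
Saving = 1415 − 1325 = £90.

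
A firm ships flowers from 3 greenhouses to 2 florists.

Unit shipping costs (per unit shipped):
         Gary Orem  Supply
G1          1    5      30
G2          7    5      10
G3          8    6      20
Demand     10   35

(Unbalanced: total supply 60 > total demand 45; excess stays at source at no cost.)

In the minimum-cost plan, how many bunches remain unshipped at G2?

0

Minimum-cost shipments:
  G1→Gary: 10 × 1 = 10
  G1→Orem: 20 × 5 = 100
  G2→Orem: 10 × 5 = 50
  G3→Orem: 5 × 6 = 30
Total cost = 190.
G2 ships 10 of its 10, leaving 0.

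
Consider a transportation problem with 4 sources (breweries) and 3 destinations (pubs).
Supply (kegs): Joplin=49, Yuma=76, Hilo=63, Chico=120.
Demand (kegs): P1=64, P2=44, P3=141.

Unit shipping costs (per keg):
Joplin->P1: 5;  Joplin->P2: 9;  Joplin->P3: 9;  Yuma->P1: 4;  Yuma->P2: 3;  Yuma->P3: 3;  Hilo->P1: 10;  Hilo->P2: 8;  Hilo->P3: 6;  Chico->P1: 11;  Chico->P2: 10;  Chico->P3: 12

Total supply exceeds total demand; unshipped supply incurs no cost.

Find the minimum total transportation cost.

One minimum-cost allocation:
  Joplin–P1: 49 × 5 = 245
  Yuma–P3: 76 × 3 = 228
  Hilo–P3: 63 × 6 = 378
  Chico–P1: 15 × 11 = 165
  Chico–P2: 44 × 10 = 440
  Chico–P3: 2 × 12 = 24
Total = 245 + 228 + 378 + 165 + 440 + 24 = 1480.

1480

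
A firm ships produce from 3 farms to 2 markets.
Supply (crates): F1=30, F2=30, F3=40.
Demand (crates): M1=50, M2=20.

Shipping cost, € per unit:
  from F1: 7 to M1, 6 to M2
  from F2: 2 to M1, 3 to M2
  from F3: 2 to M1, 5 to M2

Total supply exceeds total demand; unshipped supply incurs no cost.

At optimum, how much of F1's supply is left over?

30

Minimum-cost shipments:
  F2→M1: 10 × €2 = €20
  F2→M2: 20 × €3 = €60
  F3→M1: 40 × €2 = €80
Total cost = €160.
F1 ships 0 of its 30, leaving 30.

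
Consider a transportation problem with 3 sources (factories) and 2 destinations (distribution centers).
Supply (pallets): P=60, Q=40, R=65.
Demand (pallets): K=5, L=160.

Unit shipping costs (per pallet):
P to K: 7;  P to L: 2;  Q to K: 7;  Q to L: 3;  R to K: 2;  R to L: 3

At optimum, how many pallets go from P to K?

0

Optimal shipments:
  P→L: 60 × 2 = 120
  Q→L: 40 × 3 = 120
  R→K: 5 × 2 = 10
  R→L: 60 × 3 = 180
Total cost = 430.
The route P→K is not used.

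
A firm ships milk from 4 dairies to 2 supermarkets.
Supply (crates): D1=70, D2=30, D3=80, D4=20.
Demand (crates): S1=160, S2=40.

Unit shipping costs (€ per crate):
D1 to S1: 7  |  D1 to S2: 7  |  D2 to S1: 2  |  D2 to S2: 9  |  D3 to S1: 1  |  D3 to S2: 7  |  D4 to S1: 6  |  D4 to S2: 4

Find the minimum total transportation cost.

710

A cheapest plan:
  D1->S1: 50 crates
  D1->S2: 20 crates
  D2->S1: 30 crates
  D3->S1: 80 crates
  D4->S2: 20 crates
Total cost = €710.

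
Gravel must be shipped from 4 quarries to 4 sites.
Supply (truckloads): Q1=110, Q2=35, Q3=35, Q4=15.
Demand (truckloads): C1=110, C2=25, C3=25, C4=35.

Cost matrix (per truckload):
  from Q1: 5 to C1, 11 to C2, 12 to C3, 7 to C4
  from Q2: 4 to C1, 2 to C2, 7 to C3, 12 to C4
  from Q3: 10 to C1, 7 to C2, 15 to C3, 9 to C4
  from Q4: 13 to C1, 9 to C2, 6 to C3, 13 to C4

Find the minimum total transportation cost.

1075

One minimum-cost allocation:
  Q1→C1: 110 truckloads
  Q2→C2: 25 truckloads
  Q2→C3: 10 truckloads
  Q3→C4: 35 truckloads
  Q4→C3: 15 truckloads
Total cost = 1075.
(Supply check: Q1 ships 110; Q2 ships 35; Q3 ships 35; Q4 ships 15.)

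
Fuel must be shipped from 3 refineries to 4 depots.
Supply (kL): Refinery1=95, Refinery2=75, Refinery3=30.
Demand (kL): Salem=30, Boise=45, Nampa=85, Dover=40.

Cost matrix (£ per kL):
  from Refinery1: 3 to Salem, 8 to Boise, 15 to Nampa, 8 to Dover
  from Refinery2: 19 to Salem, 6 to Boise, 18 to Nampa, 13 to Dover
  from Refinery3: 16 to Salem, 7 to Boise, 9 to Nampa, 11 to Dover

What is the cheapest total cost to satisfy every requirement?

A cheapest plan:
  Refinery1→Salem: 30 × £3 = £90
  Refinery1→Nampa: 25 × £15 = £375
  Refinery1→Dover: 40 × £8 = £320
  Refinery2→Boise: 45 × £6 = £270
  Refinery2→Nampa: 30 × £18 = £540
  Refinery3→Nampa: 30 × £9 = £270
Total = 90 + 375 + 320 + 270 + 540 + 270 = £1865.

1865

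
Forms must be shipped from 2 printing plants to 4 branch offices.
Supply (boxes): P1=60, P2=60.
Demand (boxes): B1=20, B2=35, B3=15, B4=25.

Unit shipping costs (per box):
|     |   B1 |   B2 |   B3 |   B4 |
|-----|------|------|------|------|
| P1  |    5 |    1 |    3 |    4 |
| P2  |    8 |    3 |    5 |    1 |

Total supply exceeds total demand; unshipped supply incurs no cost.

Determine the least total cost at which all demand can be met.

A cheapest plan:
  P1→B1: 20 × 5 = 100
  P1→B2: 35 × 1 = 35
  P1→B3: 5 × 3 = 15
  P2→B3: 10 × 5 = 50
  P2→B4: 25 × 1 = 25
Total = 100 + 35 + 15 + 50 + 25 = 225.
(Supply check: P1 ships 60; P2 ships 35.)

225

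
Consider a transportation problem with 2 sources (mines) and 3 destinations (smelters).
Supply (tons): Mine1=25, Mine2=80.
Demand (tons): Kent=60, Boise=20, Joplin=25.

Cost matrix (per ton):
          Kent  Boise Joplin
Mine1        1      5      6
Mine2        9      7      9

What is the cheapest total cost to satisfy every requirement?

705

One minimum-cost allocation:
  Mine1–Kent: 25 × 1 = 25
  Mine2–Kent: 35 × 9 = 315
  Mine2–Boise: 20 × 7 = 140
  Mine2–Joplin: 25 × 9 = 225
Total = 25 + 315 + 140 + 225 = 705.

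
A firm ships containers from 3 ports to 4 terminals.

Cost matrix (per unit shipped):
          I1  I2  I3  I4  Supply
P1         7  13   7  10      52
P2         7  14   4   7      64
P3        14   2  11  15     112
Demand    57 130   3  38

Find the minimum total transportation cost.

1135

Optimal allocation:
  P1→I1: 34 × 7 = 238
  P1→I2: 18 × 13 = 234
  P2→I1: 23 × 7 = 161
  P2→I3: 3 × 4 = 12
  P2→I4: 38 × 7 = 266
  P3→I2: 112 × 2 = 224
Total = 238 + 234 + 161 + 12 + 266 + 224 = 1135.
(Supply check: P1 ships 52; P2 ships 64; P3 ships 112.)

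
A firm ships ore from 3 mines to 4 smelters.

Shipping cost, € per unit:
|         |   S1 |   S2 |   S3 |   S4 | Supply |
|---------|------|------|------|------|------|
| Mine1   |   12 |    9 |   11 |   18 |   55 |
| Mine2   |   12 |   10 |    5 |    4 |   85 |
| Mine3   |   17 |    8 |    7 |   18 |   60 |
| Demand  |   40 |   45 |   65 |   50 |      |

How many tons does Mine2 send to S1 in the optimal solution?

0

Optimal shipments:
  Mine1→S1: 40 × €12 = €480
  Mine1→S2: 15 × €9 = €135
  Mine2→S3: 35 × €5 = €175
  Mine2→S4: 50 × €4 = €200
  Mine3→S2: 30 × €8 = €240
  Mine3→S3: 30 × €7 = €210
Total cost = €1440.
The route Mine2→S1 is not used.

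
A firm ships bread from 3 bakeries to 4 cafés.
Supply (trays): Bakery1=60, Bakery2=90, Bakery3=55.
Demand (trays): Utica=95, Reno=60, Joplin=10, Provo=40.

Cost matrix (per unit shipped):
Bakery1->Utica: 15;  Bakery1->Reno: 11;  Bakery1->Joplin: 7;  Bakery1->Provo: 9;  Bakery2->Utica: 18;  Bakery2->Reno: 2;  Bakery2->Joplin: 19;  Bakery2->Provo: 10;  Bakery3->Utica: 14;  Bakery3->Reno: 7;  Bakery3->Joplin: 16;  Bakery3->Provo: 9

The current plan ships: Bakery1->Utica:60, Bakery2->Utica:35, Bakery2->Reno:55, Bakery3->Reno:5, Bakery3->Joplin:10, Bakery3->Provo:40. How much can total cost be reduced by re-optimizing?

Current plan cost = 60·15 + 35·18 + 55·2 + 5·7 + 10·16 + 40·9 = 2195.
Optimal plan:
  Bakery1 to Utica: 40 × 15 = 600
  Bakery1 to Joplin: 10 × 7 = 70
  Bakery1 to Provo: 10 × 9 = 90
  Bakery2 to Reno: 60 × 2 = 120
  Bakery2 to Provo: 30 × 10 = 300
  Bakery3 to Utica: 55 × 14 = 770
Optimal cost = 1950.
Saving = 2195 − 1950 = 245.

245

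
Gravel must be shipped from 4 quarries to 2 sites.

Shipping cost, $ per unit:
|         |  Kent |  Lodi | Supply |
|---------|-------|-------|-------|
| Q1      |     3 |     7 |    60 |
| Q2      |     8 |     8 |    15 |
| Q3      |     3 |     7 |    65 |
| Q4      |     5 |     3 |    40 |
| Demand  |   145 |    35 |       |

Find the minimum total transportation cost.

An optimal shipping plan:
  Q1→Kent: 60 × $3 = $180
  Q2→Kent: 15 × $8 = $120
  Q3→Kent: 65 × $3 = $195
  Q4→Kent: 5 × $5 = $25
  Q4→Lodi: 35 × $3 = $105
Total = 180 + 120 + 195 + 25 + 105 = $625.
(Supply check: Q1 ships 60; Q2 ships 15; Q3 ships 65; Q4 ships 40.)

625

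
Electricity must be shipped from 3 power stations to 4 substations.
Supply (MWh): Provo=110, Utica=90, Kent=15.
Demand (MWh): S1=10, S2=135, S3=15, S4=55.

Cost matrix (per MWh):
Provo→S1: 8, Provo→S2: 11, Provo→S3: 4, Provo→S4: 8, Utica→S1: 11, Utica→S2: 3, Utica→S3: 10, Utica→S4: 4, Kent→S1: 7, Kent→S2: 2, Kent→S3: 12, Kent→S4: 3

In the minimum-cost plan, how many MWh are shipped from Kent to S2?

15

Solving gives:
  Provo->S1: 10 MWh
  Provo->S2: 30 MWh
  Provo->S3: 15 MWh
  Provo->S4: 55 MWh
  Utica->S2: 90 MWh
  Kent->S2: 15 MWh
Total cost = 1210.
So Kent→S2 carries 15 MWh.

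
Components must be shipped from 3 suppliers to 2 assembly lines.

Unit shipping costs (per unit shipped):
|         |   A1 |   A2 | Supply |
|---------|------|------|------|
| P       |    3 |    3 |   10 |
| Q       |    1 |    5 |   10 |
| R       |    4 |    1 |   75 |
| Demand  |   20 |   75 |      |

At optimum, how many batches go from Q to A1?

Optimal shipments:
  P→A1: 10 batches
  Q→A1: 10 batches
  R→A2: 75 batches
Total cost = 115.
So Q→A1 carries 10 batches.

10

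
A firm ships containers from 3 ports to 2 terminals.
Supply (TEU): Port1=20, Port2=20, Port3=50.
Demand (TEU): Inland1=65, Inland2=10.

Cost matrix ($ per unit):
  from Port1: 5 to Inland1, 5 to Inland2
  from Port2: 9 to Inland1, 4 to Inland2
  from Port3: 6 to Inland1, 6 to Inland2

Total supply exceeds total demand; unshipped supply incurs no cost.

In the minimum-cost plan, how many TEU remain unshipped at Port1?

0

Minimum-cost shipments:
  Port1→Inland1: 20 × $5 = $100
  Port2→Inland2: 10 × $4 = $40
  Port3→Inland1: 45 × $6 = $270
Total cost = $410.
Port1 ships 20 of its 20, leaving 0.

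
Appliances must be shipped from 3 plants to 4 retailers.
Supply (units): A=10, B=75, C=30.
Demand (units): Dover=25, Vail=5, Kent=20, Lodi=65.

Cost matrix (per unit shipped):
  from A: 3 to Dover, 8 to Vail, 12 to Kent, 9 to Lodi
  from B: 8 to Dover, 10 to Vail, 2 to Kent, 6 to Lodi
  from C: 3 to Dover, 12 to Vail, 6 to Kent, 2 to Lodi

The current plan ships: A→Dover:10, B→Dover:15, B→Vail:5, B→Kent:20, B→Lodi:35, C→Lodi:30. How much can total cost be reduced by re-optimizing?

Current plan cost = 10·3 + 15·8 + 5·10 + 20·2 + 35·6 + 30·2 = 510.
Optimal plan:
  A–Dover: 10 × 3 = 30
  B–Vail: 5 × 10 = 50
  B–Kent: 20 × 2 = 40
  B–Lodi: 50 × 6 = 300
  C–Dover: 15 × 3 = 45
  C–Lodi: 15 × 2 = 30
Optimal cost = 495.
Saving = 510 − 495 = 15.

15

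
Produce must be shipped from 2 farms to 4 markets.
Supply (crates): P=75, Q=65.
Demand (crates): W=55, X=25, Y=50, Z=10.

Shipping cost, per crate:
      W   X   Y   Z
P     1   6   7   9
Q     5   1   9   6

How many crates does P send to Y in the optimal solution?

Solving gives:
  P→W: 55 × 1 = 55
  P→Y: 20 × 7 = 140
  Q→X: 25 × 1 = 25
  Q→Y: 30 × 9 = 270
  Q→Z: 10 × 6 = 60
Total cost = 550.
So P→Y carries 20 crates.

20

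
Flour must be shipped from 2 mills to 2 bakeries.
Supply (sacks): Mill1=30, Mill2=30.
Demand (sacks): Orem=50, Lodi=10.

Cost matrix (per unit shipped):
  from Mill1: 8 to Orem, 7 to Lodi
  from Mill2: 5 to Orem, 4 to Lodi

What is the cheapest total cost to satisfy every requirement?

A cheapest plan:
  Mill1 to Orem: 20 × 8 = 160
  Mill1 to Lodi: 10 × 7 = 70
  Mill2 to Orem: 30 × 5 = 150
Total = 160 + 70 + 150 = 380.

380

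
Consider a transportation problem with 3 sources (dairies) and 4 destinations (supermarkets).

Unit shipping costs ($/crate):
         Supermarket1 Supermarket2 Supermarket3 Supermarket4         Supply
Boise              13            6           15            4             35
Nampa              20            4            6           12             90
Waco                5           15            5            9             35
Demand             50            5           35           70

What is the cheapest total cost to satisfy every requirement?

A cheapest plan:
  Boise->Supermarket4: 35 × $4 = $140
  Nampa->Supermarket1: 15 × $20 = $300
  Nampa->Supermarket2: 5 × $4 = $20
  Nampa->Supermarket3: 35 × $6 = $210
  Nampa->Supermarket4: 35 × $12 = $420
  Waco->Supermarket1: 35 × $5 = $175
Total = 140 + 300 + 20 + 210 + 420 + 175 = $1265.

1265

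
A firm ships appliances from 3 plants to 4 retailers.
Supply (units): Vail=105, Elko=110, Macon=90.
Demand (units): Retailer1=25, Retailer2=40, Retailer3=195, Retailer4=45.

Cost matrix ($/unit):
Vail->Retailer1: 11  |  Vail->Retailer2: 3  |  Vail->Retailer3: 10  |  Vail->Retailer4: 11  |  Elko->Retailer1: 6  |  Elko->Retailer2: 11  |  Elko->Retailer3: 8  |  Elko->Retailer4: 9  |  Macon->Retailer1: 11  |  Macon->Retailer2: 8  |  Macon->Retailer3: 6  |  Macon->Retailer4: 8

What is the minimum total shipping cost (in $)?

A cheapest plan:
  Vail→Retailer2: 40 × $3 = $120
  Vail→Retailer3: 20 × $10 = $200
  Vail→Retailer4: 45 × $11 = $495
  Elko→Retailer1: 25 × $6 = $150
  Elko→Retailer3: 85 × $8 = $680
  Macon→Retailer3: 90 × $6 = $540
Total = 120 + 200 + 495 + 150 + 680 + 540 = $2185.

2185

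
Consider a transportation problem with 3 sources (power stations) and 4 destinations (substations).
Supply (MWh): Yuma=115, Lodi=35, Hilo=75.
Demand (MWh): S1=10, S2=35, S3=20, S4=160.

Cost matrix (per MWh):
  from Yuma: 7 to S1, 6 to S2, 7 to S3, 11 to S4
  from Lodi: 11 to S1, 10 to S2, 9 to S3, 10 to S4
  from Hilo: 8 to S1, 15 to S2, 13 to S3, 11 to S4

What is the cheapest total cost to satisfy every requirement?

2145

A cheapest plan:
  Yuma to S1: 10 × 7 = 70
  Yuma to S2: 35 × 6 = 210
  Yuma to S3: 20 × 7 = 140
  Yuma to S4: 50 × 11 = 550
  Lodi to S4: 35 × 10 = 350
  Hilo to S4: 75 × 11 = 825
Total = 70 + 210 + 140 + 550 + 350 + 825 = 2145.
(Supply check: Yuma ships 115; Lodi ships 35; Hilo ships 75.)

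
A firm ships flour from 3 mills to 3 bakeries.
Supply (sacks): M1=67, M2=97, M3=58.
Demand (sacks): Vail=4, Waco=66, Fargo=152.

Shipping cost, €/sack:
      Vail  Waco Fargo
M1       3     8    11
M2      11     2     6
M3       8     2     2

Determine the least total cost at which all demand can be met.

1139

One minimum-cost allocation:
  M1->Vail: 4 sacks
  M1->Fargo: 63 sacks
  M2->Waco: 66 sacks
  M2->Fargo: 31 sacks
  M3->Fargo: 58 sacks
Total cost = €1139.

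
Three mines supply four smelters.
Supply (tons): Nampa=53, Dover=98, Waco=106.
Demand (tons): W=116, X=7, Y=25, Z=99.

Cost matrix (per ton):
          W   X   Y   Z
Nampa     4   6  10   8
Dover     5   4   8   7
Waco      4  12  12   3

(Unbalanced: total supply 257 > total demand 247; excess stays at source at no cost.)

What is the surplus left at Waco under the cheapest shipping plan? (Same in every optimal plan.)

0

Minimum-cost shipments:
  Nampa→W: 53 × 4 = 212
  Dover→W: 56 × 5 = 280
  Dover→X: 7 × 4 = 28
  Dover→Y: 25 × 8 = 200
  Waco→W: 7 × 4 = 28
  Waco→Z: 99 × 3 = 297
Total cost = 1045.
Waco ships 106 of its 106, leaving 0.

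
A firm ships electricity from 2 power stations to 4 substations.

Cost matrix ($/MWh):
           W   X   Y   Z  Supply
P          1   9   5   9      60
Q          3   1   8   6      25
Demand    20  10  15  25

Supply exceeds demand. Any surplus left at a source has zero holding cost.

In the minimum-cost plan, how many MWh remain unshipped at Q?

0

Minimum-cost shipments:
  P–W: 20 MWh
  P–Y: 15 MWh
  P–Z: 10 MWh
  Q–X: 10 MWh
  Q–Z: 15 MWh
Total cost = $285.
Q ships 25 of its 25, leaving 0.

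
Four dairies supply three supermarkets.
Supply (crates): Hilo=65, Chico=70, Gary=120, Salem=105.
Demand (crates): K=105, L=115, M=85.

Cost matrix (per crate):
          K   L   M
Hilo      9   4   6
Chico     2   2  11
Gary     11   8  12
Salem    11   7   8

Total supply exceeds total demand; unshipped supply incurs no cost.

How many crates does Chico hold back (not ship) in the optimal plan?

An optimal plan:
  Hilo→L: 65 crates
  Chico→K: 70 crates
  Gary→K: 35 crates
  Gary→L: 30 crates
  Salem→L: 20 crates
  Salem→M: 85 crates
Total cost = 1845.
Chico ships 70 of its 70, leaving 0.

0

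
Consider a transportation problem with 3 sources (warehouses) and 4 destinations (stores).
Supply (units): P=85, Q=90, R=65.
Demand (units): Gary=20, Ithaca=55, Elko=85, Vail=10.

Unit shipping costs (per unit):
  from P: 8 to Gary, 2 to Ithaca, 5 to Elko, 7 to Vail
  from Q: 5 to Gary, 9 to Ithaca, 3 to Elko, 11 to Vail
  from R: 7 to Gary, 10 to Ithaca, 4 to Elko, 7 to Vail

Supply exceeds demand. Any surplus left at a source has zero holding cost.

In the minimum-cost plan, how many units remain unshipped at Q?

An optimal plan:
  P->Ithaca: 55 units
  Q->Gary: 20 units
  Q->Elko: 70 units
  R->Elko: 15 units
  R->Vail: 10 units
Total cost = 550.
Q ships 90 of its 90, leaving 0.

0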